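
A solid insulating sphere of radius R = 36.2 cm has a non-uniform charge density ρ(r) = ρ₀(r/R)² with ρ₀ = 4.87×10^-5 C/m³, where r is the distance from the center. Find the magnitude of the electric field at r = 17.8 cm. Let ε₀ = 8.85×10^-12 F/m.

|E| = 4.74×10^4 N/C

Symmetry ⇒ E = E(r) r̂. Gaussian sphere of radius r = 17.8 cm (r < R).
Integrate the density: Q_enc = 4π ∫₀^r ρ₀(r'/R)^2 r'² dr' = 4πρ₀ r^5/(5·R²) = 1.669×10^-7 C.
Gauss's law: E·4πr² = Q_enc/ε₀.
E = |Q_enc|/(4πε₀r²) = (1.669×10^-7)/(4π·8.85×10^-12·(0.178)²) = 4.74×10^4 N/C.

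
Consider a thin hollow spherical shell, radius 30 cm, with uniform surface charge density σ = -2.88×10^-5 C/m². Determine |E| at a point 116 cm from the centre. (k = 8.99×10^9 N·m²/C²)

Take a concentric spherical Gaussian surface of radius r = 116 cm (r > 30 cm).
The entire shell is enclosed: Q_enc = σ·4πR² = (-2.88e-5)·4π·(0.3)² = -3.257×10^-5 C.
By Gauss's law, ∮E·dA = E·4πr² = Q_enc/ε₀.
E = k|Q_enc|/r² = (8.99×10^9)(3.257×10^-5)/(1.16)² = 2.18×10^5 N/C.

|E| ≈ 2.18e5 N/C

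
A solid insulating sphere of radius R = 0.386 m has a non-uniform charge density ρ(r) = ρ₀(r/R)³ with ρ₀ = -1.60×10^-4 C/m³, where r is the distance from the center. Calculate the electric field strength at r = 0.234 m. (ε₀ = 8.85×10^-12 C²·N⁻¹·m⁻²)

By spherical symmetry E is radial; choose a Gaussian sphere of radius r = 0.234 m (r < R).
Q_enc = ∫₀^r ρ(r')·4πr'² dr' = (4πρ₀/R³) ∫₀^r r'^5 dr' = 4πρ₀ r^6/(6·R³) = -9.566×10^-7 C.
Applying ∮E·dA = Q_enc/ε₀ with Φ = E(4πr²):
E = |Q_enc|/(4πε₀r²) = (9.566×10^-7)/(4π·8.85×10^-12·(0.234)²) = 1.57e5 N/C.

E ≈ 1.57×10^5 V/m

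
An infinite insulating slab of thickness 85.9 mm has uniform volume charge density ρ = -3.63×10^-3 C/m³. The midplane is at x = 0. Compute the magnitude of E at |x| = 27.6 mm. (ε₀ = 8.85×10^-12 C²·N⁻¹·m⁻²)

E = 1.13×10^7 N/C

By symmetry E is perpendicular to the slab. A Gaussian pillbox from −27.6 mm to +27.6 mm (face area A) lies entirely within the slab.
Q_enc = ρ·(2x)·A and flux = 2EA, so 2EA = 2ρxA/ε₀ ⇒ E = |ρ|x/ε₀.
E = (3.63×10^-3)(0.0276)/(8.85×10^-12) = 1.13×10^7 N/C.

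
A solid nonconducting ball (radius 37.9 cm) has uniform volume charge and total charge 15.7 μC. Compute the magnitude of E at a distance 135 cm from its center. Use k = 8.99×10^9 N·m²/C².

Take a concentric spherical Gaussian surface of radius r = 135 cm (r > R, so the entire charge is enclosed).
Q_enc = 15.7 μC = 1.57×10^-5 C.
Since E is radial and uniform over the Gaussian sphere, Φ = E·4πr² = Q_enc/ε₀.
E = k|Q_enc|/r² = (8.99×10^9)(1.57e-5)/(1.35)² = 7.74×10^4 N/C.

E ≈ 7.74e4 N/C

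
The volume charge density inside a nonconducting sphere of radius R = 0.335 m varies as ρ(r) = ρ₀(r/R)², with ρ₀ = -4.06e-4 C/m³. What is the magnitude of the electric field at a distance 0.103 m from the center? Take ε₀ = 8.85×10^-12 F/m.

8.93e4 N/C

By spherical symmetry E is radial; choose a Gaussian sphere of radius r = 0.103 m (r < R).
Q_enc = ∫₀^r ρ(r')·4πr'² dr' = (4πρ₀/R²) ∫₀^r r'^4 dr' = 4πρ₀ r^5/(5·R²) = -1.054×10^-7 C.
Applying ∮E·dA = Q_enc/ε₀ with Φ = E(4πr²):
E = |Q_enc|/(4πε₀r²) = (1.054×10^-7)/(4π·8.85×10^-12·(0.103)²) = 8.93×10^4 N/C.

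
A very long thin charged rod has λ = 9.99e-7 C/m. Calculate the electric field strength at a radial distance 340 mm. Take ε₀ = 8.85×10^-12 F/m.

E = 5.28×10^4 N/C

By cylindrical symmetry E is radial; use a coaxial Gaussian cylinder of radius 340 mm and length L.
Q_enc = λL, so λ_enc = 9.99e-7 C/m.
Applying ∮E·dA = Q_enc/ε₀ with the end caps contributing no flux:
E = |λ_enc|/(2πε₀r) = (9.99e-7)/(2π·8.85×10^-12·0.34) = 5.28×10^4 N/C.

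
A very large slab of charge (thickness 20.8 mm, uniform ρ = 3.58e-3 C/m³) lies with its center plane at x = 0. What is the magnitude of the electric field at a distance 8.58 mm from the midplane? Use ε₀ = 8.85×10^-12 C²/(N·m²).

By symmetry E is perpendicular to the slab. A Gaussian pillbox from −8.58 mm to +8.58 mm (face area A) lies entirely within the slab.
Q_enc = ρ·(2x)·A and flux = 2EA, so 2EA = 2ρxA/ε₀ ⇒ E = |ρ|x/ε₀.
E = (3.58×10^-3)(0.00858)/(8.85×10^-12) = 3.47×10^6 N/C.

|E| ≈ 3.47×10^6 V/m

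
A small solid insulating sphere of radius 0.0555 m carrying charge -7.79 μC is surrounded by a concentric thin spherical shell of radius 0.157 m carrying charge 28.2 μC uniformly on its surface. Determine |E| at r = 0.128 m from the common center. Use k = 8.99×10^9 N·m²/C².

Use a concentric Gaussian sphere at r = 0.128 m (between the bodies, 0.0555 m < r < 0.157 m).
Only the inner charge is enclosed; the outer shell contributes nothing inside itself. Q_enc = -7.79 μC = -7.79×10^-6 C.
Applying ∮E·dA = Q_enc/ε₀ with Φ = E(4πr²):
E = k|Q_enc|/r² = (8.99×10^9)(7.79×10^-6)/(0.128)² = 4.27×10^6 N/C.

E = 4.27e6 V/m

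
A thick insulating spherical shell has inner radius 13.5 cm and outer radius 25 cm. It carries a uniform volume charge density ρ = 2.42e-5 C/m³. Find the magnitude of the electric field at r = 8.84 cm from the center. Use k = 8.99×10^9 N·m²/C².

E = 0

Use a concentric Gaussian sphere at r = 8.84 cm (r < 13.5 cm, inside the empty cavity).
Q_enc = 0 (all charge lies at larger r); Gauss's law gives E = 0.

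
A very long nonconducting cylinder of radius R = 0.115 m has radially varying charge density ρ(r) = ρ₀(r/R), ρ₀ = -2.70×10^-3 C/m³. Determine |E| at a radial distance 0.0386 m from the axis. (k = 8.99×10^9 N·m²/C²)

Choose a coaxial cylinder of radius r = 0.0386 m (arbitrary length L) as the Gaussian surface (r < R).
Integrating ρ over the cross-section to radius r: λ_enc = (2πρ₀/R) ∫₀^r r'^2 dr' = 2πρ₀ r^3/(3·R) = -2.828e-6 C/m.
Applying ∮E·dA = Q_enc/ε₀ with the end caps contributing no flux:
E = 2k|λ_enc|/r = 2(8.99×10^9)(2.828e-6)/(0.0386) = 1.32e6 N/C.

|E| = 1.32×10^6 V/m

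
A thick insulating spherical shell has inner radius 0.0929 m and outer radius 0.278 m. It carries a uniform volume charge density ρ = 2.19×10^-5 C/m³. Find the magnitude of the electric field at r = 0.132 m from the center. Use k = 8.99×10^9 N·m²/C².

By spherical symmetry E is radial; choose a Gaussian sphere of radius r = 0.132 m (within the shell material, 0.0929 m < r < 0.278 m).
Enclosed charge is the volume from a to r: Q_enc = (4π/3)ρ(r³ − a³) = 1.374e-7 C.
Since E is radial and uniform over the Gaussian sphere, Φ = E·4πr² = Q_enc/ε₀.
E = k|Q_enc|/r² = (8.99×10^9)(1.374e-7)/(0.132)² = 7.09e4 N/C.

E = 7.09e4 N/C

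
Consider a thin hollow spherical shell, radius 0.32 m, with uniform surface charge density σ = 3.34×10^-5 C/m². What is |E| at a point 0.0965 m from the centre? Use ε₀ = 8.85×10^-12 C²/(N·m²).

|E| = 0 N/C

Use a concentric Gaussian sphere at r = 0.0965 m (inside the shell, r < 0.32 m).
No charge lies within this surface, so Q_enc = 0 and Gauss's law gives E·4πr² = 0 ⇒ E = 0.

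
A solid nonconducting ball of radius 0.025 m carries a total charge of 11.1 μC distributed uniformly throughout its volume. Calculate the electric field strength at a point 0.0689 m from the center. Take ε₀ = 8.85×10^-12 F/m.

Take a concentric spherical Gaussian surface of radius r = 0.0689 m (r > R, so the entire charge is enclosed).
Q_enc = 11.1 μC = 1.11×10^-5 C.
By Gauss's law, ∮E·dA = E·4πr² = Q_enc/ε₀.
E = |Q_enc|/(4πε₀r²) = (1.11×10^-5)/(4π·8.85×10^-12·(0.0689)²) = 2.10×10^7 N/C.

E ≈ 2.10e7 N/C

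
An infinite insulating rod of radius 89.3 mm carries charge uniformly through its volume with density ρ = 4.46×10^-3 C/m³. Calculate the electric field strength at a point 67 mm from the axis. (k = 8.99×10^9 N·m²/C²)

Coaxial Gaussian cylinder, radius r = 67 mm, length L (r < R).
Charge inside radius r per length L is ρ·πr²·L, so λ_enc = ρπr² = 6.29×10^-5 C/m.
Gauss's law: E·2πrL = λ_enc L/ε₀.
E = 2k|λ_enc|/r = 2(8.99×10^9)(6.29×10^-5)/(0.067) = 1.69e7 N/C.

E ≈ 1.69×10^7 V/m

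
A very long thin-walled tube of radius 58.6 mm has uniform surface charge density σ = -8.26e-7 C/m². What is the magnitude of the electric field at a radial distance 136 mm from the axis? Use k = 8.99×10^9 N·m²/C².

Choose a coaxial cylinder of radius r = 136 mm (arbitrary length L) as the Gaussian surface (r > 58.6 mm).
The whole shell is enclosed: λ_enc = σ·2πR = (-8.26×10^-7)·2π·(0.0586) = -3.041×10^-7 C/m.
Gauss's law: E·2πrL = λ_enc L/ε₀.
E = 2k|λ_enc|/r = 2(8.99×10^9)(3.041×10^-7)/(0.136) = 4.02×10^4 N/C.

E ≈ 4.02e4 N/C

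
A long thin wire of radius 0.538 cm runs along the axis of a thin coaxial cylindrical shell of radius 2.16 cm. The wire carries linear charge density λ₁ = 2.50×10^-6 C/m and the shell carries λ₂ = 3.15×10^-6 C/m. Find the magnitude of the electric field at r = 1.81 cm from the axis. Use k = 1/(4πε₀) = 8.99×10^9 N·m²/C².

E ≈ 2.48e6 N/C

Coaxial Gaussian cylinder, radius r = 1.81 cm, length L (between the conductors, 0.538 cm < r < 2.16 cm).
Only the inner wire is enclosed; the outer shell contributes nothing inside itself. λ_enc = λ₁ = 2.50×10^-6 C/m.
Applying ∮E·dA = Q_enc/ε₀ with the end caps contributing no flux:
E = 2k|λ_enc|/r = 2(8.99×10^9)(2.50×10^-6)/(0.0181) = 2.48e6 N/C.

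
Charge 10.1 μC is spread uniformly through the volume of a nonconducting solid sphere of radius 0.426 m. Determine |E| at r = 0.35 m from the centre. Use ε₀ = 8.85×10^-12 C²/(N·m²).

Take a concentric spherical Gaussian surface of radius r = 0.35 m (r < R).
Only the charge within r is enclosed: Q_enc = Q·(r/R)³ = (10.1 μC)·(0.35 m/0.426 m)³ = 5.601×10^-6 C.
Gauss's law: E·4πr² = Q_enc/ε₀.
E = |Q_enc|/(4πε₀r²) = (5.601e-6)/(4π·8.85×10^-12·(0.35)²) = 4.11e5 N/C.

|E| = 4.11×10^5 N/C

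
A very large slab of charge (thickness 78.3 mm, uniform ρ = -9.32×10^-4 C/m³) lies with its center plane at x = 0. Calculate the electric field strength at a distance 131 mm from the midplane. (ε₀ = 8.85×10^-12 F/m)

|E| = 4.12×10^6 V/m

The point |x| = 131 mm lies outside the slab (half-thickness 0.03915 m). A symmetric pillbox spanning the full slab encloses Q_enc = ρ·d·A.
Flux = 2EA ⇒ E = |ρ|d/(2ε₀), independent of distance outside.
E = (9.32e-4)(0.0783)/(2·8.85×10^-12) = 4.12×10^6 N/C.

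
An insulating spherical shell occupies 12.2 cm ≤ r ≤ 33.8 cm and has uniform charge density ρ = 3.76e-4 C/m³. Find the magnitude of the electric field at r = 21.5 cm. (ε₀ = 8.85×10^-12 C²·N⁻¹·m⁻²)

E ≈ 2.49×10^6 V/m

By spherical symmetry E is radial; choose a Gaussian sphere of radius r = 21.5 cm (within the shell material, 12.2 cm < r < 33.8 cm).
Enclosed charge is the volume from a to r: Q_enc = (4π/3)ρ(r³ − a³) = 1.279×10^-5 C.
Applying ∮E·dA = Q_enc/ε₀ with Φ = E(4πr²):
E = |Q_enc|/(4πε₀r²) = (1.279×10^-5)/(4π·8.85×10^-12·(0.215)²) = 2.49e6 N/C.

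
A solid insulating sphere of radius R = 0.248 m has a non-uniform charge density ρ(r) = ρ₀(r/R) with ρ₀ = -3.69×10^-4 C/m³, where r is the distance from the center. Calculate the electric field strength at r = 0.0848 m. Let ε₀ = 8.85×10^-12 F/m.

Symmetry ⇒ E = E(r) r̂. Gaussian sphere of radius r = 0.0848 m (r < R).
Integrate the density: Q_enc = 4π ∫₀^r ρ₀(r'/R)^1 r'² dr' = 4πρ₀ r^4/(4·R) = -2.417e-7 C.
By Gauss's law, ∮E·dA = E·4πr² = Q_enc/ε₀.
E = |Q_enc|/(4πε₀r²) = (2.417×10^-7)/(4π·8.85×10^-12·(0.0848)²) = 3.02×10^5 N/C.

E ≈ 3.02×10^5 V/m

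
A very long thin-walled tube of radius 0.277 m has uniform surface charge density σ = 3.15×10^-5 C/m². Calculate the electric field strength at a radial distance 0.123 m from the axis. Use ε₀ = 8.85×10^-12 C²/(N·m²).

By cylindrical symmetry E is radial; use a coaxial Gaussian cylinder of radius 0.123 m and length L (r < 0.277 m, inside the shell).
No charge is enclosed, so Gauss's law gives E·2πrL = 0 ⇒ E = 0.

E = 0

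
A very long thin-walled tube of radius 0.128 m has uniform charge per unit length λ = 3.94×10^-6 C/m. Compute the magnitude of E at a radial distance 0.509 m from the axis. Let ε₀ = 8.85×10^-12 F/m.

By cylindrical symmetry E is radial; use a coaxial Gaussian cylinder of radius 0.509 m and length L (r > 0.128 m).
The full line charge is enclosed: λ_enc = 3.94×10^-6 C/m.
Gauss's law: E·2πrL = λ_enc L/ε₀.
E = |λ_enc|/(2πε₀r) = (3.94×10^-6)/(2π·8.85×10^-12·0.509) = 1.39×10^5 N/C.

E = 1.39×10^5 N/C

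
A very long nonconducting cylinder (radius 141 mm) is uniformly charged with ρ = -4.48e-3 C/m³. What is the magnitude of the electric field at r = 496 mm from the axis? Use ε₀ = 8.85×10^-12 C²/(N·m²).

Choose a coaxial cylinder of radius r = 496 mm (arbitrary length L) as the Gaussian surface (r > 141 mm, full cross-section enclosed).
λ_enc = ρ·πR² = (-4.48e-3)π(0.141)² = -2.798×10^-4 C/m.
Gauss's law: E·2πrL = λ_enc L/ε₀.
E = |λ_enc|/(2πε₀r) = (2.798×10^-4)/(2π·8.85×10^-12·0.496) = 1.01×10^7 N/C.

|E| = 1.01e7 N/C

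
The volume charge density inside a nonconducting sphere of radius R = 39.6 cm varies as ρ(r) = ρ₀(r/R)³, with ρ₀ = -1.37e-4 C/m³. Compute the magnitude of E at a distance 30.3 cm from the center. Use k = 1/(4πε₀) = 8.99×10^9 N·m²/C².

By spherical symmetry E is radial; choose a Gaussian sphere of radius r = 30.3 cm (r < R).
Q_enc = ∫₀^r ρ(r')·4πr'² dr' = (4πρ₀/R³) ∫₀^r r'^5 dr' = 4πρ₀ r^6/(6·R³) = -3.576×10^-6 C.
Since E is radial and uniform over the Gaussian sphere, Φ = E·4πr² = Q_enc/ε₀.
E = k|Q_enc|/r² = (8.99×10^9)(3.576×10^-6)/(0.303)² = 3.50×10^5 N/C.

|E| ≈ 3.50×10^5 V/m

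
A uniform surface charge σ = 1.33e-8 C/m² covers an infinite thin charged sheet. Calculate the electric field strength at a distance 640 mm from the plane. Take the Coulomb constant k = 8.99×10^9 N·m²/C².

E ≈ 751 N/C

The symmetry is planar: E is normal to the sheet and the same magnitude on both sides. Take a pillbox straddling the sheet with end-cap area A.
Only the two end caps contribute flux: Φ = 2EA. With Q_enc = σA, Gauss's law gives E = |σ|/(2ε₀).
E = 2πk|σ| = 2π(8.99×10^9)(1.33×10^-8) = 751 N/C.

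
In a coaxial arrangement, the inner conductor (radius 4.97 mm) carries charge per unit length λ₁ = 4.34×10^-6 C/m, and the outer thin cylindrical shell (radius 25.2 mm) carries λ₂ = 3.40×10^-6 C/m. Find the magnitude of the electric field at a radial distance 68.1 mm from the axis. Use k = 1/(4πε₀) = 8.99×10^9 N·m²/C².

By cylindrical symmetry E is radial; use a coaxial Gaussian cylinder of radius 68.1 mm and length L (r > 25.2 mm, enclosing both).
λ_enc = λ₁ + λ₂ = (4.34e-6) + (3.40×10^-6) = 7.74×10^-6 C/m.
By Gauss's law (flux through the curved wall only), E·2πrL = λ_enc L/ε₀.
E = 2k|λ_enc|/r = 2(8.99×10^9)(7.74e-6)/(0.0681) = 2.04×10^6 N/C.

E ≈ 2.04×10^6 V/m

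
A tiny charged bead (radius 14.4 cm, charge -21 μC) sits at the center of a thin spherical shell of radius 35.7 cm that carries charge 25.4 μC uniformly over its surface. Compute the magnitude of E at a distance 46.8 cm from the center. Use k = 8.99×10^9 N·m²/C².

Use a concentric Gaussian sphere at r = 46.8 cm (r > 35.7 cm, enclosing both).
Q_enc = (-21 μC) + (25.4 μC) = 4.40×10^-6 C.
Since E is radial and uniform over the Gaussian sphere, Φ = E·4πr² = Q_enc/ε₀.
E = k|Q_enc|/r² = (8.99×10^9)(4.40×10^-6)/(0.468)² = 1.81×10^5 N/C.

|E| ≈ 1.81×10^5 N/C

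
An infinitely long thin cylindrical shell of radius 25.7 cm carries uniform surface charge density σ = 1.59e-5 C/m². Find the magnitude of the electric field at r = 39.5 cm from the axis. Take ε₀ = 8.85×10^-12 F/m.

Take a coaxial cylindrical Gaussian surface of radius r = 39.5 cm and length L (r > 25.7 cm).
The whole shell is enclosed: λ_enc = σ·2πR = (1.59×10^-5)·2π·(0.257) = 2.567e-5 C/m.
By Gauss's law (flux through the curved wall only), E·2πrL = λ_enc L/ε₀.
E = |λ_enc|/(2πε₀r) = (2.567e-5)/(2π·8.85×10^-12·0.395) = 1.17e6 N/C.

|E| = 1.17e6 N/C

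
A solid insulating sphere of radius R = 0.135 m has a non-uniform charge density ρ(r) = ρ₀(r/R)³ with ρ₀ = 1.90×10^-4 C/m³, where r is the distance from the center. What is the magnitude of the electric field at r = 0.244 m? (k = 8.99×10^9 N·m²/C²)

By spherical symmetry E is radial; choose a Gaussian sphere of radius r = 0.244 m (r > R, all charge enclosed).
Q_enc = 4π ∫₀^R ρ₀(r'/R)^3 r'² dr' = 4πρ₀R³/6 = 9.791e-7 C.
Gauss's law: E·4πr² = Q_enc/ε₀.
E = k|Q_enc|/r² = (8.99×10^9)(9.791×10^-7)/(0.244)² = 1.48×10^5 N/C.

E = 1.48×10^5 V/m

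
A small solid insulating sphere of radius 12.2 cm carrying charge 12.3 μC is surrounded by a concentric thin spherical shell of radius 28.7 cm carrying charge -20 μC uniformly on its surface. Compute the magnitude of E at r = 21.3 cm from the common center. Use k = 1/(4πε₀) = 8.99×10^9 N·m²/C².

|E| = 2.44×10^6 V/m

By spherical symmetry E is radial; choose a Gaussian sphere of radius r = 21.3 cm (between the bodies, 12.2 cm < r < 28.7 cm).
The shell at 28.7 cm lies outside the Gaussian surface, so Q_enc = 12.3 μC = 1.23e-5 C.
Gauss's law: E·4πr² = Q_enc/ε₀.
E = k|Q_enc|/r² = (8.99×10^9)(1.23×10^-5)/(0.213)² = 2.44×10^6 N/C.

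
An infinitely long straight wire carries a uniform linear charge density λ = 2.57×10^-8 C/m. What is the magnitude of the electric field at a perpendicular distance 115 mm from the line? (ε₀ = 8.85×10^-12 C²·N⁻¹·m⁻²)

E = 4.02e3 N/C

By cylindrical symmetry E is radial; use a coaxial Gaussian cylinder of radius 115 mm and length L.
Q_enc = λL, so λ_enc = 2.57e-8 C/m.
Since E is radial and uniform over the curved surface, Φ = E·2πrL = Q_enc/ε₀ = λ_enc L/ε₀.
E = |λ_enc|/(2πε₀r) = (2.57×10^-8)/(2π·8.85×10^-12·0.115) = 4.02×10^3 N/C.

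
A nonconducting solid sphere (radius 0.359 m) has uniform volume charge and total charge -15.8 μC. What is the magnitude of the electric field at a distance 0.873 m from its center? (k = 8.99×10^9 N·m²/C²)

|E| ≈ 1.86×10^5 N/C

By spherical symmetry E is radial; choose a Gaussian sphere of radius r = 0.873 m (r > R, so the entire charge is enclosed).
Q_enc = -15.8 μC = -1.58e-5 C.
Applying ∮E·dA = Q_enc/ε₀ with Φ = E(4πr²):
E = k|Q_enc|/r² = (8.99×10^9)(1.58e-5)/(0.873)² = 1.86×10^5 N/C.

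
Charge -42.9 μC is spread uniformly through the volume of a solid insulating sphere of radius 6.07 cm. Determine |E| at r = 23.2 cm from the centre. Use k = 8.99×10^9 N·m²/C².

E ≈ 7.17×10^6 N/C

Symmetry ⇒ E = E(r) r̂. Gaussian sphere of radius r = 23.2 cm (r > R, so the entire charge is enclosed).
Q_enc = -42.9 μC = -4.29×10^-5 C.
By Gauss's law, ∮E·dA = E·4πr² = Q_enc/ε₀.
E = k|Q_enc|/r² = (8.99×10^9)(4.29e-5)/(0.232)² = 7.17×10^6 N/C.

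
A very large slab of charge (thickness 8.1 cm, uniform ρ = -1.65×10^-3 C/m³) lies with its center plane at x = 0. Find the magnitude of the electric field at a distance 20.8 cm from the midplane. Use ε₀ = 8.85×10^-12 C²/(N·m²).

7.55e6 N/C

The point |x| = 20.8 cm lies outside the slab (half-thickness 0.0405 m). A symmetric pillbox spanning the full slab encloses Q_enc = ρ·d·A.
Flux = 2EA ⇒ E = |ρ|d/(2ε₀), independent of distance outside.
E = (1.65×10^-3)(0.081)/(2·8.85×10^-12) = 7.55×10^6 N/C.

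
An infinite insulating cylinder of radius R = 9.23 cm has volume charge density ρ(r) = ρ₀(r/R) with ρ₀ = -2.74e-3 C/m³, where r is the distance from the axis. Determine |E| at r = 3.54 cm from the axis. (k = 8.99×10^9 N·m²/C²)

|E| = 1.40×10^6 N/C

Take a coaxial cylindrical Gaussian surface of radius r = 3.54 cm and length L (r < R).
λ_enc = ∫₀^r ρ(r')·2πr' dr' = (2πρ₀/R)·r^3/3 = -2.758e-6 C/m.
Gauss's law: E·2πrL = λ_enc L/ε₀.
E = 2k|λ_enc|/r = 2(8.99×10^9)(2.758e-6)/(0.0354) = 1.40×10^6 N/C.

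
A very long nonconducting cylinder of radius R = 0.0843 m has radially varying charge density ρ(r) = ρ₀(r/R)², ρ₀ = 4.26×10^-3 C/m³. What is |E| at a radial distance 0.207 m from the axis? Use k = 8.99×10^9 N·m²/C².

4.13e6 N/C

By cylindrical symmetry E is radial; use a coaxial Gaussian cylinder of radius 0.207 m and length L (r > R, full charge per length enclosed).
λ_enc = 2π ∫₀^R ρ₀(r'/R)^2 r' dr' = 2πρ₀R²/4 = 4.755e-5 C/m.
Gauss's law: E·2πrL = λ_enc L/ε₀.
E = 2k|λ_enc|/r = 2(8.99×10^9)(4.755×10^-5)/(0.207) = 4.13×10^6 N/C.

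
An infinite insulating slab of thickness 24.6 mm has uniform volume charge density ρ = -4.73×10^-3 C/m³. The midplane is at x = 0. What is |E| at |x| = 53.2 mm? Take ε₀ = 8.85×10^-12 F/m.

The point |x| = 53.2 mm lies outside the slab (half-thickness 0.0123 m). A symmetric pillbox spanning the full slab encloses Q_enc = ρ·d·A.
Flux = 2EA ⇒ E = |ρ|d/(2ε₀), independent of distance outside.
E = (4.73×10^-3)(0.0246)/(2·8.85×10^-12) = 6.57×10^6 N/C.

E ≈ 6.57×10^6 V/m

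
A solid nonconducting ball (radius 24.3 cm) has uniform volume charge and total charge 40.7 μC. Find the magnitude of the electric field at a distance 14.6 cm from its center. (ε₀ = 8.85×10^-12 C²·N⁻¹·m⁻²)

E = 3.72×10^6 V/m

Use a concentric Gaussian sphere at r = 14.6 cm (r < R).
Only the charge within r is enclosed: Q_enc = Q·(r/R)³ = (40.7 μC)·(14.6 cm/24.3 cm)³ = 8.827e-6 C.
Gauss's law: E·4πr² = Q_enc/ε₀.
E = |Q_enc|/(4πε₀r²) = (8.827×10^-6)/(4π·8.85×10^-12·(0.146)²) = 3.72×10^6 N/C.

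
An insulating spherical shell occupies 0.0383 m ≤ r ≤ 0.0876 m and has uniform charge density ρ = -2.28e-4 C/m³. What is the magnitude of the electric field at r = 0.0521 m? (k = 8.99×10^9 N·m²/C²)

|E| = 2.70×10^5 V/m

Symmetry ⇒ E = E(r) r̂. Gaussian sphere of radius r = 0.0521 m (within the shell material, 0.0383 m < r < 0.0876 m).
Only the shell between 0.0383 m and r is enclosed: Q_enc = ρ·(4π/3)(r³ − a³) = (-2.28×10^-4)·(4π/3)·((0.0521)³ − (0.0383)³) = -8.141×10^-8 C.
Applying ∮E·dA = Q_enc/ε₀ with Φ = E(4πr²):
E = k|Q_enc|/r² = (8.99×10^9)(8.141×10^-8)/(0.0521)² = 2.70×10^5 N/C.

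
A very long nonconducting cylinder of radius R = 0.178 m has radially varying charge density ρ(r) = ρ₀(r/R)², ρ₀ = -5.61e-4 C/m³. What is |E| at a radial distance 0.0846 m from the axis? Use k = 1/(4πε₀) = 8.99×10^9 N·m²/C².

|E| = 3.03e5 V/m

Coaxial Gaussian cylinder, radius r = 0.0846 m, length L (r < R).
λ_enc = ∫₀^r ρ(r')·2πr' dr' = (2πρ₀/R²)·r^4/4 = -1.425e-6 C/m.
Since E is radial and uniform over the curved surface, Φ = E·2πrL = Q_enc/ε₀ = λ_enc L/ε₀.
E = 2k|λ_enc|/r = 2(8.99×10^9)(1.425×10^-6)/(0.0846) = 3.03×10^5 N/C.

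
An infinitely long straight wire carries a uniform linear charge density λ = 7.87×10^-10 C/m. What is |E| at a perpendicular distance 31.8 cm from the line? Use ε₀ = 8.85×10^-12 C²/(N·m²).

By cylindrical symmetry E is radial; use a coaxial Gaussian cylinder of radius 31.8 cm and length L.
Q_enc = λL, so λ_enc = 7.87×10^-10 C/m.
Gauss's law: E·2πrL = λ_enc L/ε₀.
E = |λ_enc|/(2πε₀r) = (7.87e-10)/(2π·8.85×10^-12·0.318) = 44.5 N/C.

E ≈ 44.5 N/C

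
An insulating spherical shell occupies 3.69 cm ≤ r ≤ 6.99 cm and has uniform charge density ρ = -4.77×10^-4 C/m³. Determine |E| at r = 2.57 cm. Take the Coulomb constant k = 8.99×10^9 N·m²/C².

E = 0 (no enclosed charge)

By spherical symmetry E is radial; choose a Gaussian sphere of radius r = 2.57 cm (r < 3.69 cm, inside the empty cavity).
No charge is enclosed, so by Gauss's law E·4πr² = 0 ⇒ E = 0.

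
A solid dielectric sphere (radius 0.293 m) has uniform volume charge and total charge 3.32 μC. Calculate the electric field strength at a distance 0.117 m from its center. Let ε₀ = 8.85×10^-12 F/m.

Take a concentric spherical Gaussian surface of radius r = 0.117 m (r < R).
Only the charge within r is enclosed: Q_enc = Q·(r/R)³ = (3.32 μC)·(0.117 m/0.293 m)³ = 2.114×10^-7 C.
Gauss's law: E·4πr² = Q_enc/ε₀.
E = |Q_enc|/(4πε₀r²) = (2.114e-7)/(4π·8.85×10^-12·(0.117)²) = 1.39×10^5 N/C.

|E| = 1.39e5 N/C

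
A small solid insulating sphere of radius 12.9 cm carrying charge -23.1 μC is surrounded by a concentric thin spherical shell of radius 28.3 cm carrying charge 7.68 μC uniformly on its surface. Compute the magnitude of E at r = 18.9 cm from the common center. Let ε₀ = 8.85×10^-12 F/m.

|E| ≈ 5.81e6 V/m

By spherical symmetry E is radial; choose a Gaussian sphere of radius r = 18.9 cm (between the bodies, 12.9 cm < r < 28.3 cm).
The shell at 28.3 cm lies outside the Gaussian surface, so Q_enc = -23.1 μC = -2.31×10^-5 C.
By Gauss's law, ∮E·dA = E·4πr² = Q_enc/ε₀.
E = |Q_enc|/(4πε₀r²) = (2.31e-5)/(4π·8.85×10^-12·(0.189)²) = 5.81×10^6 N/C.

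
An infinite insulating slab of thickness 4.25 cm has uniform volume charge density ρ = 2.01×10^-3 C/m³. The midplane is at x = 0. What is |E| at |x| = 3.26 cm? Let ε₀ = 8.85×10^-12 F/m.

4.83e6 N/C

The point |x| = 3.26 cm lies outside the slab (half-thickness 0.02125 m). A symmetric pillbox spanning the full slab encloses Q_enc = ρ·d·A.
Flux = 2EA ⇒ E = |ρ|d/(2ε₀), independent of distance outside.
E = (2.01×10^-3)(0.0425)/(2·8.85×10^-12) = 4.83×10^6 N/C.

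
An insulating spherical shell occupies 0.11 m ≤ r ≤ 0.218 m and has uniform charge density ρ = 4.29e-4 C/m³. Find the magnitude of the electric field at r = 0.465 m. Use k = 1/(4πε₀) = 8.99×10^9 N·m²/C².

|E| = 6.75×10^5 N/C

Symmetry ⇒ E = E(r) r̂. Gaussian sphere of radius r = 0.465 m (r > 0.218 m, enclosing the whole shell).
Q_enc = ρ·(4π/3)(b³ − a³) = (4.29e-4)·(4π/3)·((0.218)³ − (0.11)³) = 1.623×10^-5 C.
Gauss's law: E·4πr² = Q_enc/ε₀.
E = k|Q_enc|/r² = (8.99×10^9)(1.623e-5)/(0.465)² = 6.75×10^5 N/C.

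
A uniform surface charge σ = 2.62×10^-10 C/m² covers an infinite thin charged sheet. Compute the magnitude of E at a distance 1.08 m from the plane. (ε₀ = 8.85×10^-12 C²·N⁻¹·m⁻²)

By planar symmetry E is perpendicular to the sheet and uniform; use a Gaussian pillbox with flat faces of area A on each side of the sheet.
Flux Φ = 2EA and Q_enc = σA, so 2EA = σA/ε₀ ⇒ E = |σ|/(2ε₀), independent of distance.
E = |σ|/(2ε₀) = (2.62e-10)/(2·8.85×10^-12) = 14.8 N/C.

14.8 V/m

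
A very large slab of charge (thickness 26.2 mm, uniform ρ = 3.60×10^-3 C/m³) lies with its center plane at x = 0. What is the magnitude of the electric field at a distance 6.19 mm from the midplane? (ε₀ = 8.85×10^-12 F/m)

By symmetry E is perpendicular to the slab. A Gaussian pillbox from −6.19 mm to +6.19 mm (face area A) lies entirely within the slab.
Q_enc = ρ·(2x)·A and flux = 2EA, so 2EA = 2ρxA/ε₀ ⇒ E = |ρ|x/ε₀.
E = (3.60×10^-3)(0.00619)/(8.85×10^-12) = 2.52×10^6 N/C.

E ≈ 2.52×10^6 N/C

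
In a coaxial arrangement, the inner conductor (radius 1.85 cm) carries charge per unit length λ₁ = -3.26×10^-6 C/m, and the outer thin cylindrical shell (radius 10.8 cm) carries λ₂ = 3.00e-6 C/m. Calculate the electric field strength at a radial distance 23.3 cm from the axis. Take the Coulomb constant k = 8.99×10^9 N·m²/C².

|E| ≈ 2.01e4 N/C

By cylindrical symmetry E is radial; use a coaxial Gaussian cylinder of radius 23.3 cm and length L (r > 10.8 cm, enclosing both).
λ_enc = λ₁ + λ₂ = (-3.26e-6) + (3.00e-6) = -2.60e-7 C/m.
Gauss's law: E·2πrL = λ_enc L/ε₀.
E = 2k|λ_enc|/r = 2(8.99×10^9)(2.60×10^-7)/(0.233) = 2.01×10^4 N/C.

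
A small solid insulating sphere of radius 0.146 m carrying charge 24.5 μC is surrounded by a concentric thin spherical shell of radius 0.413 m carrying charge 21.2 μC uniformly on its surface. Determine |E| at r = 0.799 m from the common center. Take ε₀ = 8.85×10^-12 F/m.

By spherical symmetry E is radial; choose a Gaussian sphere of radius r = 0.799 m (r > 0.413 m, enclosing both).
Q_enc = (24.5 μC) + (21.2 μC) = 4.57×10^-5 C.
Gauss's law: E·4πr² = Q_enc/ε₀.
E = |Q_enc|/(4πε₀r²) = (4.57×10^-5)/(4π·8.85×10^-12·(0.799)²) = 6.44×10^5 N/C.

|E| = 6.44×10^5 N/C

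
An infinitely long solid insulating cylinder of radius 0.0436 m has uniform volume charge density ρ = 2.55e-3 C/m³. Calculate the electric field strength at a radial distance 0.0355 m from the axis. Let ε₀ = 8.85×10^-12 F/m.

Coaxial Gaussian cylinder, radius r = 0.0355 m, length L (r < R).
Enclosed charge per unit length: λ_enc = ρ·πr² = (2.55×10^-3)π(0.0355)² = 1.01e-5 C/m.
By Gauss's law (flux through the curved wall only), E·2πrL = λ_enc L/ε₀.
E = |λ_enc|/(2πε₀r) = (1.01×10^-5)/(2π·8.85×10^-12·0.0355) = 5.11×10^6 N/C.

|E| ≈ 5.11×10^6 V/m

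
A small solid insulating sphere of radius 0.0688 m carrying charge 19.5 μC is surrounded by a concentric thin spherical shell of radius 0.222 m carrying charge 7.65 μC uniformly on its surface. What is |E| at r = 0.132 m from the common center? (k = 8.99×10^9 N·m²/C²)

Use a concentric Gaussian sphere at r = 0.132 m (between the bodies, 0.0688 m < r < 0.222 m).
The shell at 0.222 m lies outside the Gaussian surface, so Q_enc = 19.5 μC = 1.95×10^-5 C.
Applying ∮E·dA = Q_enc/ε₀ with Φ = E(4πr²):
E = k|Q_enc|/r² = (8.99×10^9)(1.95×10^-5)/(0.132)² = 1.01e7 N/C.

1.01e7 N/C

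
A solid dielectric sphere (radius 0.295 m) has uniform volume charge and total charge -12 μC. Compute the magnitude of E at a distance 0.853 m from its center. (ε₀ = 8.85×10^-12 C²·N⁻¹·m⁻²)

By spherical symmetry E is radial; choose a Gaussian sphere of radius r = 0.853 m (r > R, so the entire charge is enclosed).
Q_enc = -12 μC = -1.20×10^-5 C.
Applying ∮E·dA = Q_enc/ε₀ with Φ = E(4πr²):
E = |Q_enc|/(4πε₀r²) = (1.20e-5)/(4π·8.85×10^-12·(0.853)²) = 1.48×10^5 N/C.

|E| ≈ 1.48×10^5 N/C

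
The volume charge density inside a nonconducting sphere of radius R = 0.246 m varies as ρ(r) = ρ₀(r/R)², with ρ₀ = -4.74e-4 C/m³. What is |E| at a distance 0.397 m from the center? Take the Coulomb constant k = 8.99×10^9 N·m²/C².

Symmetry ⇒ E = E(r) r̂. Gaussian sphere of radius r = 0.397 m (r > R, all charge enclosed).
Q_enc = 4π ∫₀^R ρ₀(r'/R)^2 r'² dr' = 4πρ₀R³/5 = -1.773×10^-5 C.
Applying ∮E·dA = Q_enc/ε₀ with Φ = E(4πr²):
E = k|Q_enc|/r² = (8.99×10^9)(1.773×10^-5)/(0.397)² = 1.01×10^6 N/C.

|E| = 1.01×10^6 V/m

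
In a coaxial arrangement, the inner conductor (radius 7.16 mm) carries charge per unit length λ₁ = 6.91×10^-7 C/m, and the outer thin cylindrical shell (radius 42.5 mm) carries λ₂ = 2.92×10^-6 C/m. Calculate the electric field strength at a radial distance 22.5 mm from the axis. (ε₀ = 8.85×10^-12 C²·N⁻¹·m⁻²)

Choose a coaxial cylinder of radius r = 22.5 mm (arbitrary length L) as the Gaussian surface (between the conductors, 7.16 mm < r < 42.5 mm).
The shell at 42.5 mm lies outside the Gaussian surface, so λ_enc = λ₁ = 6.91e-7 C/m.
Gauss's law: E·2πrL = λ_enc L/ε₀.
E = |λ_enc|/(2πε₀r) = (6.91×10^-7)/(2π·8.85×10^-12·0.0225) = 5.52×10^5 N/C.

E = 5.52×10^5 N/C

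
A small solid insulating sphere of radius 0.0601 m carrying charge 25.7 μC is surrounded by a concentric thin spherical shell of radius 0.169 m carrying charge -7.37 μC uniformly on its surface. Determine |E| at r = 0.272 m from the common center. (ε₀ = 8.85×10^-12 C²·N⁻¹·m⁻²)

2.23×10^6 V/m

Symmetry ⇒ E = E(r) r̂. Gaussian sphere of radius r = 0.272 m (r > 0.169 m, enclosing both).
Q_enc = (25.7 μC) + (-7.37 μC) = 1.833×10^-5 C.
By Gauss's law, ∮E·dA = E·4πr² = Q_enc/ε₀.
E = |Q_enc|/(4πε₀r²) = (1.833×10^-5)/(4π·8.85×10^-12·(0.272)²) = 2.23e6 N/C.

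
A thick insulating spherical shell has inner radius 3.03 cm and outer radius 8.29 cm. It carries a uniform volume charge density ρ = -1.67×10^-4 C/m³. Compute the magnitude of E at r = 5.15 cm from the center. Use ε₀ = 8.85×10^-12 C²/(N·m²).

|E| = 2.58×10^5 N/C

Take a concentric spherical Gaussian surface of radius r = 5.15 cm (within the shell material, 3.03 cm < r < 8.29 cm).
Only the shell between 3.03 cm and r is enclosed: Q_enc = ρ·(4π/3)(r³ − a³) = (-1.67×10^-4)·(4π/3)·((0.0515)³ − (0.0303)³) = -7.609×10^-8 C.
Since E is radial and uniform over the Gaussian sphere, Φ = E·4πr² = Q_enc/ε₀.
E = |Q_enc|/(4πε₀r²) = (7.609×10^-8)/(4π·8.85×10^-12·(0.0515)²) = 2.58×10^5 N/C.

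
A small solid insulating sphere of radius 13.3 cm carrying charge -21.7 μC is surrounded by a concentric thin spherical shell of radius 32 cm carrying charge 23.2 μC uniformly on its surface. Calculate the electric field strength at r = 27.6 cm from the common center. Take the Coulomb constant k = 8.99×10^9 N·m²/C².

Take a concentric spherical Gaussian surface of radius r = 27.6 cm (between the bodies, 13.3 cm < r < 32 cm).
Only the inner charge is enclosed; the outer shell contributes nothing inside itself. Q_enc = -21.7 μC = -2.17×10^-5 C.
Applying ∮E·dA = Q_enc/ε₀ with Φ = E(4πr²):
E = k|Q_enc|/r² = (8.99×10^9)(2.17×10^-5)/(0.276)² = 2.56×10^6 N/C.

|E| ≈ 2.56×10^6 V/m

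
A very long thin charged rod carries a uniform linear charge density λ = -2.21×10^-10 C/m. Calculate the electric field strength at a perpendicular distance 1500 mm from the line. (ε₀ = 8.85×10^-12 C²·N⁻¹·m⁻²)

E ≈ 2.65 V/m

Choose a coaxial cylinder of radius r = 1500 mm (arbitrary length L) as the Gaussian surface.
Q_enc = λL, so λ_enc = -2.21×10^-10 C/m.
Gauss's law: E·2πrL = λ_enc L/ε₀.
E = |λ_enc|/(2πε₀r) = (2.21×10^-10)/(2π·8.85×10^-12·1.5) = 2.65 N/C.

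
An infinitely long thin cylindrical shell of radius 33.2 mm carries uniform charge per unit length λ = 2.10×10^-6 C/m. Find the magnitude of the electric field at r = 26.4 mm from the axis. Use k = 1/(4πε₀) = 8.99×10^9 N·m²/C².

By cylindrical symmetry E is radial; use a coaxial Gaussian cylinder of radius 26.4 mm and length L (r < 33.2 mm, inside the shell).
No charge is enclosed, so Gauss's law gives E·2πrL = 0 ⇒ E = 0.

E = 0 (no enclosed charge)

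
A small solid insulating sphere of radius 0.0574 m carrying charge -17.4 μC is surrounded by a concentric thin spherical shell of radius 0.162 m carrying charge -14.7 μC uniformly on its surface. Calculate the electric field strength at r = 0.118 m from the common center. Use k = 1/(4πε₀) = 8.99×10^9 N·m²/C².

Use a concentric Gaussian sphere at r = 0.118 m (between the bodies, 0.0574 m < r < 0.162 m).
Only the inner charge is enclosed; the outer shell contributes nothing inside itself. Q_enc = -17.4 μC = -1.74e-5 C.
By Gauss's law, ∮E·dA = E·4πr² = Q_enc/ε₀.
E = k|Q_enc|/r² = (8.99×10^9)(1.74e-5)/(0.118)² = 1.12×10^7 N/C.

|E| = 1.12×10^7 N/C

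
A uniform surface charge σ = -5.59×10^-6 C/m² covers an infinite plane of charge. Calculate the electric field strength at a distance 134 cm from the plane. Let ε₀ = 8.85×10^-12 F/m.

The symmetry is planar: E is normal to the sheet and the same magnitude on both sides. Take a pillbox straddling the sheet with end-cap area A.
Only the two end caps contribute flux: Φ = 2EA. With Q_enc = σA, Gauss's law gives E = |σ|/(2ε₀).
E = |σ|/(2ε₀) = (5.59e-6)/(2·8.85×10^-12) = 3.16e5 N/C.

|E| ≈ 3.16e5 N/C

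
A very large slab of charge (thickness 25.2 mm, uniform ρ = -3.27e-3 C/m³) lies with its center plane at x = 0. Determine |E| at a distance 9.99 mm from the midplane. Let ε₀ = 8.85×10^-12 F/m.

E ≈ 3.69×10^6 V/m

By symmetry E is perpendicular to the slab. A Gaussian pillbox from −9.99 mm to +9.99 mm (face area A) lies entirely within the slab.
Q_enc = ρ·(2x)·A and flux = 2EA, so 2EA = 2ρxA/ε₀ ⇒ E = |ρ|x/ε₀.
E = (3.27e-3)(0.00999)/(8.85×10^-12) = 3.69×10^6 N/C.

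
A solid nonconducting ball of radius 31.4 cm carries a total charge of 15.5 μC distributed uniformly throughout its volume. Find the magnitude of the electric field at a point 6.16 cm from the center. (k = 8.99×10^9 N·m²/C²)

Take a concentric spherical Gaussian surface of radius r = 6.16 cm (r < R).
Only the charge within r is enclosed: Q_enc = Q·(r/R)³ = (15.5 μC)·(6.16 cm/31.4 cm)³ = 1.17e-7 C.
Applying ∮E·dA = Q_enc/ε₀ with Φ = E(4πr²):
E = k|Q_enc|/r² = (8.99×10^9)(1.17×10^-7)/(0.0616)² = 2.77×10^5 N/C.

E = 2.77e5 V/m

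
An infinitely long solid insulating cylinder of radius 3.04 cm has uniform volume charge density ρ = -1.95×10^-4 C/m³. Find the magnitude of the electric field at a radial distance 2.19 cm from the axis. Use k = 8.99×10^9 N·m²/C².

By cylindrical symmetry E is radial; use a coaxial Gaussian cylinder of radius 2.19 cm and length L (r < R).
Charge inside radius r per length L is ρ·πr²·L, so λ_enc = ρπr² = -2.938×10^-7 C/m.
Applying ∮E·dA = Q_enc/ε₀ with the end caps contributing no flux:
E = 2k|λ_enc|/r = 2(8.99×10^9)(2.938×10^-7)/(0.0219) = 2.41×10^5 N/C.

|E| = 2.41×10^5 V/m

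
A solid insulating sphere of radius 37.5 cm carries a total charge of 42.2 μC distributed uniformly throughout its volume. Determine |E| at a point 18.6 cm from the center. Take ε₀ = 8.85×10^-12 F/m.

1.34×10^6 N/C

Use a concentric Gaussian sphere at r = 18.6 cm (r < R).
Only the charge within r is enclosed: Q_enc = Q·(r/R)³ = (42.2 μC)·(18.6 cm/37.5 cm)³ = 5.149e-6 C.
Gauss's law: E·4πr² = Q_enc/ε₀.
E = |Q_enc|/(4πε₀r²) = (5.149e-6)/(4π·8.85×10^-12·(0.186)²) = 1.34×10^6 N/C.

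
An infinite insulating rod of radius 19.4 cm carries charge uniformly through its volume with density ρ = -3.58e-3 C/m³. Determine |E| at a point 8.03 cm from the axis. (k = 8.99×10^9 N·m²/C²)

1.62e7 V/m

Take a coaxial cylindrical Gaussian surface of radius r = 8.03 cm and length L (r < R).
Charge inside radius r per length L is ρ·πr²·L, so λ_enc = ρπr² = -7.252e-5 C/m.
By Gauss's law (flux through the curved wall only), E·2πrL = λ_enc L/ε₀.
E = 2k|λ_enc|/r = 2(8.99×10^9)(7.252×10^-5)/(0.0803) = 1.62×10^7 N/C.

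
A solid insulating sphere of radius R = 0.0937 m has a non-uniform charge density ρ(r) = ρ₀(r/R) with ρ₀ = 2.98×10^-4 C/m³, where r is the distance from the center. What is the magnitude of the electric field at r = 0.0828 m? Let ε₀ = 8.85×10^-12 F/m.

Take a concentric spherical Gaussian surface of radius r = 0.0828 m (r < R).
Integrate the density: Q_enc = 4π ∫₀^r ρ₀(r'/R)^1 r'² dr' = 4πρ₀ r^4/(4·R) = 4.696e-7 C.
By Gauss's law, ∮E·dA = E·4πr² = Q_enc/ε₀.
E = |Q_enc|/(4πε₀r²) = (4.696×10^-7)/(4π·8.85×10^-12·(0.0828)²) = 6.16×10^5 N/C.

|E| ≈ 6.16×10^5 N/C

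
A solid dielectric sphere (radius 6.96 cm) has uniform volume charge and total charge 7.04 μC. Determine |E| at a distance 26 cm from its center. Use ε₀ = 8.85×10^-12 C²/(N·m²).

E ≈ 9.36e5 V/m

Symmetry ⇒ E = E(r) r̂. Gaussian sphere of radius r = 26 cm (r > R, so the entire charge is enclosed).
Q_enc = 7.04 μC = 7.04e-6 C.
Applying ∮E·dA = Q_enc/ε₀ with Φ = E(4πr²):
E = |Q_enc|/(4πε₀r²) = (7.04×10^-6)/(4π·8.85×10^-12·(0.26)²) = 9.36e5 N/C.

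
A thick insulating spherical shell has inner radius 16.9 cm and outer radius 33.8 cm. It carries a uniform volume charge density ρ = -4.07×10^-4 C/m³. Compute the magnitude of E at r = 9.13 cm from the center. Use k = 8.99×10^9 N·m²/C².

|E| = 0 N/C

By spherical symmetry E is radial; choose a Gaussian sphere of radius r = 9.13 cm (r < 16.9 cm, inside the empty cavity).
No charge is enclosed, so by Gauss's law E·4πr² = 0 ⇒ E = 0.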